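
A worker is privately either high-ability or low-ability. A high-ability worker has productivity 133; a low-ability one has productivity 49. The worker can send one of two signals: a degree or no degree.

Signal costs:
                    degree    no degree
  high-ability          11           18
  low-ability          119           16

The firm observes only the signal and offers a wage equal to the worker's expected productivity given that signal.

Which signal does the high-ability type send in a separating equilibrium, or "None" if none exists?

degree

Try high-ability → degree, low-ability → no degree:
  Under separation the firm infers type exactly: degree → high-ability (pays 133), no degree → low-ability (pays 49).
  High-ability: degree gives 133 − 11 = 122; no degree gives 49 − 18 = 31. No deviation. ✓
  Low-ability: no degree gives 49 − 16 = 33; degree gives 133 − 119 = 14. No deviation. ✓
Both hold — the high-ability type sends degree.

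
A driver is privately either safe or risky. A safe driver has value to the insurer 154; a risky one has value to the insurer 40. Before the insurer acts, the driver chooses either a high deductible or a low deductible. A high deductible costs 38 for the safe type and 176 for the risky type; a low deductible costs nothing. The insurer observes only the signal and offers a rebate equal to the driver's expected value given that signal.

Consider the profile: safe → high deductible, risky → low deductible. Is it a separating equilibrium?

If types separate, high deductible earns payment 154 and low deductible earns 40.
Safe: high deductible gives 154 − 38 = 116; low deductible gives 40 − 0 = 40. No deviation. ✓
Risky: low deductible gives 40 − 0 = 40; high deductible gives 154 − 176 = -22. No deviation. ✓
Both incentive constraints hold.

Yes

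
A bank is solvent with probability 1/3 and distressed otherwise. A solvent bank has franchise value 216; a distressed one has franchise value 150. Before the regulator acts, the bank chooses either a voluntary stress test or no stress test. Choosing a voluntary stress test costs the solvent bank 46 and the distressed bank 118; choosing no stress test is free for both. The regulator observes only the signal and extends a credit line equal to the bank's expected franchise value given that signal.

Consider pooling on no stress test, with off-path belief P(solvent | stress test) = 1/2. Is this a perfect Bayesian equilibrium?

Yes

On the equilibrium path (no stress test) the regulator holds the prior 1/3 and pays 1/3·216 + 2/3·150 = 172. Off-path (stress test) belief 1/2 gives 1/2·216 + 1/2·150 = 183.
Solvent: no stress test gives 172 − 0 = 172; stress test gives 183 − 46 = 137. Stays. ✓
Distressed: no stress test gives 172 − 0 = 172; stress test gives 183 − 118 = 65. Stays. ✓
Beliefs are Bayes-consistent on-path and both types best-respond.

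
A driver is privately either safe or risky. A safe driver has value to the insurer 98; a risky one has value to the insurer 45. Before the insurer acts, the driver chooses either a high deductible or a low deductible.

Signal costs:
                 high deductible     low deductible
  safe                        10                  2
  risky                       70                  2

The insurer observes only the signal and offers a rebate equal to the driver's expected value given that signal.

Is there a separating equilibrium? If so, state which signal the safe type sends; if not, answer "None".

high deductible

Try safe → high deductible, risky → low deductible:
  Under separation the insurer infers type exactly: high deductible → safe (pays 98), low deductible → risky (pays 45).
  Safe: high deductible gives 98 − 10 = 88; low deductible gives 45 − 2 = 43. No deviation. ✓
  Risky: low deductible gives 45 − 2 = 43; high deductible gives 98 − 70 = 28. No deviation. ✓
Both hold — the safe type sends high deductible.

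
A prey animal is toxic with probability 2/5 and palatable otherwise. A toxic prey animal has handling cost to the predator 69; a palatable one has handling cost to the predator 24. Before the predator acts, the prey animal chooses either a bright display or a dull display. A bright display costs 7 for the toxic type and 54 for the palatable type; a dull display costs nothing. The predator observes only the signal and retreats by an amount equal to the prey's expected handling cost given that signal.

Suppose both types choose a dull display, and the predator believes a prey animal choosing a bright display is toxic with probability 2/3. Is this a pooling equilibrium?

No

On the equilibrium path (dull display) the predator holds the prior 2/5 and pays 2/5·69 + 3/5·24 = 42. Off-path (bright display) belief 2/3 gives 2/3·69 + 1/3·24 = 54.
Toxic: dull display gives 42 − 0 = 42; bright display gives 54 − 7 = 47. Deviates. ✗
Palatable: dull display gives 42 − 0 = 42; bright display gives 54 − 54 = 0. Stays. ✓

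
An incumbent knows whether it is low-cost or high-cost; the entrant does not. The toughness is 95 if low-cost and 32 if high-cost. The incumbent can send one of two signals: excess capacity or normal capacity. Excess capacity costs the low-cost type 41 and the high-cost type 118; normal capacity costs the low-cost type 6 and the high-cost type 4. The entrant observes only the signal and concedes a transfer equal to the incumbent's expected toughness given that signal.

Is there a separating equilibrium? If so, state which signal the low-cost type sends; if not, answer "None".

excess capacity

Try low-cost → excess capacity, high-cost → normal capacity:
  Under separation the entrant infers type exactly: excess capacity → low-cost (pays 95), normal capacity → high-cost (pays 32).
  Low-cost: excess capacity gives 95 − 41 = 54; normal capacity gives 32 − 6 = 26. No deviation. ✓
  High-cost: normal capacity gives 32 − 4 = 28; excess capacity gives 95 − 118 = -23. No deviation. ✓
Both hold — the low-cost type sends excess capacity.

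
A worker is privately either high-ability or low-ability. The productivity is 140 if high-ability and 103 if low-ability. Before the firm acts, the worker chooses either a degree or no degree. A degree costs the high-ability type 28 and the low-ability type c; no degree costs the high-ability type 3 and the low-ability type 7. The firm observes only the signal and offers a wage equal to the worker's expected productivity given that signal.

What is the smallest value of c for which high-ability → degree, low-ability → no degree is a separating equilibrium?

44

Under separation: degree → high-ability (pays 140); no degree → low-ability (pays 103).
High-ability: 140 − 28 = 112 ≥ 103 − 3 = 100. Holds regardless of c. ✓
Low-ability: 103 − 7 ≥ 140 − c, so c ≥ 140 − 96 = 44.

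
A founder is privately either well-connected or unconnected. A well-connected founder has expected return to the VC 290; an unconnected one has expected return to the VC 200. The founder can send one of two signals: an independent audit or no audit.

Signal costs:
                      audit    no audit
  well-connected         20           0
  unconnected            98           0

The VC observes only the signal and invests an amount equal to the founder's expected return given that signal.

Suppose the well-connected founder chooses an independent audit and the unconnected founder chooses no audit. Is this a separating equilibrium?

Yes

If types separate, audit earns payment 290 and no audit earns 200.
Well-connected: audit gives 290 − 20 = 270; no audit gives 200 − 0 = 200. No deviation. ✓
Unconnected: no audit gives 200 − 0 = 200; audit gives 290 − 98 = 192. No deviation. ✓
Neither type gains from mimicking the other.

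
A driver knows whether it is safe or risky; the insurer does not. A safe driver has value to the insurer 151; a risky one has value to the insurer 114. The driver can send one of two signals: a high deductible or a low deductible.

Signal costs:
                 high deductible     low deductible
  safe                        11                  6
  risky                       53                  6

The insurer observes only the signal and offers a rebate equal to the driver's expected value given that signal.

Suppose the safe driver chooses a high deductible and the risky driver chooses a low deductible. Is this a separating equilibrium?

Yes

If types separate, high deductible earns payment 151 and low deductible earns 114.
Safe: high deductible gives 151 − 11 = 140; low deductible gives 114 − 6 = 108. No deviation. ✓
Risky: low deductible gives 114 − 6 = 108; high deductible gives 151 − 53 = 98. No deviation. ✓
Both incentive constraints hold.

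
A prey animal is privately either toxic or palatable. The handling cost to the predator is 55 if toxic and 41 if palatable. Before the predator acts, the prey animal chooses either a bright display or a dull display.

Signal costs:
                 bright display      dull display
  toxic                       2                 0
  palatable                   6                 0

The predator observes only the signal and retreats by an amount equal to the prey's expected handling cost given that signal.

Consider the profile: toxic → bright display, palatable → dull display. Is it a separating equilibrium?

No

If types separate, bright display earns payment 55 and dull display earns 41.
Toxic: bright display gives 55 − 2 = 53; dull display gives 41 − 0 = 41. No deviation. ✓
Palatable: dull display gives 41 − 0 = 41; bright display gives 55 − 6 = 49. Would deviate. ✗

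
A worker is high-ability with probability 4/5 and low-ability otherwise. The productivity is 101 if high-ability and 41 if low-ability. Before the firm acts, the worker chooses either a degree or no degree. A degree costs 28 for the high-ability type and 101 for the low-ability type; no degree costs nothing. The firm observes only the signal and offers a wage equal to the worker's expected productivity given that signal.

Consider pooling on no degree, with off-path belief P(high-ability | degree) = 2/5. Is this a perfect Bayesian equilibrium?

Yes

At the pooled signal (no degree) the firm holds the prior 4/5 and pays 4/5·101 + 1/5·41 = 89. Off-path (degree) belief 2/5 gives 2/5·101 + 3/5·41 = 65.
High-ability: no degree gives 89 − 0 = 89; degree gives 65 − 28 = 37. Stays. ✓
Low-ability: no degree gives 89 − 0 = 89; degree gives 65 − 101 = -36. Stays. ✓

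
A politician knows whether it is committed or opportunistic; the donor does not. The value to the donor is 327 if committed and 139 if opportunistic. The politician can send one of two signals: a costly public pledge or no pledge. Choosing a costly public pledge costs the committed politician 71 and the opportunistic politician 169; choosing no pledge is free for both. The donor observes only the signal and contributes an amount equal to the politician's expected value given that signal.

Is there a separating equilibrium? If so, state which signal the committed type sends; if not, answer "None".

Try committed → pledge, opportunistic → no pledge:
  Under separation the donor infers type exactly: pledge → committed (pays 327), no pledge → opportunistic (pays 139).
  Committed: pledge gives 327 − 71 = 256; no pledge gives 139 − 0 = 139. No deviation. ✓
  Opportunistic: no pledge gives 139 − 0 = 139; pledge gives 327 − 169 = 158. Would deviate. ✗
Try committed → no pledge, opportunistic → pledge:
  Under separation the donor infers type exactly: no pledge → committed (pays 327), pledge → opportunistic (pays 139).
  Committed: no pledge gives 327 − 0 = 327; pledge gives 139 − 71 = 68. No deviation. ✓
  Opportunistic: pledge gives 139 − 169 = -30; no pledge gives 327 − 0 = 327. Would deviate. ✗
Neither assignment is incentive-compatible.

None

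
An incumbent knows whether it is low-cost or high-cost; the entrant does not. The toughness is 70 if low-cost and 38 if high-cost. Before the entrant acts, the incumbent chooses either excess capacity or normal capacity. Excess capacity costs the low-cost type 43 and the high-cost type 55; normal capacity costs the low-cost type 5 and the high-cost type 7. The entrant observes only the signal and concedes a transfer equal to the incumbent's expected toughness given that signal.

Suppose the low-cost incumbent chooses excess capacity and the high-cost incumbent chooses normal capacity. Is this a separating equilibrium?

No

If types separate, excess capacity earns payment 70 and normal capacity earns 38.
Low-cost: excess capacity gives 70 − 43 = 27; normal capacity gives 38 − 5 = 33. Would deviate. ✗
High-cost: normal capacity gives 38 − 7 = 31; excess capacity gives 70 − 55 = 15. No deviation. ✓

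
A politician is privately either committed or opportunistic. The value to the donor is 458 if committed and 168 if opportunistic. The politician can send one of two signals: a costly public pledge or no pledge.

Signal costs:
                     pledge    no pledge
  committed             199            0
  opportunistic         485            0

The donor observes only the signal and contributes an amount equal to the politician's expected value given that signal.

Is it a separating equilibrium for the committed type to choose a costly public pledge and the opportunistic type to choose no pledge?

If types separate, pledge earns payment 458 and no pledge earns 168.
Committed: pledge gives 458 − 199 = 259; no pledge gives 168 − 0 = 168. No deviation. ✓
Opportunistic: no pledge gives 168 − 0 = 168; pledge gives 458 − 485 = -27. No deviation. ✓
Both incentive constraints hold.

Yes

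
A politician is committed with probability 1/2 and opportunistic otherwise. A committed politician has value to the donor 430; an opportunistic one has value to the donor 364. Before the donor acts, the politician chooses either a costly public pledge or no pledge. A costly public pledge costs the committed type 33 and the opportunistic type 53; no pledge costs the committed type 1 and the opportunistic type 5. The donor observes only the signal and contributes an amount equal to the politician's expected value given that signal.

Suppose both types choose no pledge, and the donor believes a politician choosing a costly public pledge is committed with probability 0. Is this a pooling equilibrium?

Yes

At the pooled signal (no pledge) the donor holds the prior 1/2 and pays 1/2·430 + 1/2·364 = 397. Off-path (pledge) belief 0 gives 0·430 + 1·364 = 364.
Committed: no pledge gives 397 − 1 = 396; pledge gives 364 − 33 = 331. Stays. ✓
Opportunistic: no pledge gives 397 − 5 = 392; pledge gives 364 − 53 = 311. Stays. ✓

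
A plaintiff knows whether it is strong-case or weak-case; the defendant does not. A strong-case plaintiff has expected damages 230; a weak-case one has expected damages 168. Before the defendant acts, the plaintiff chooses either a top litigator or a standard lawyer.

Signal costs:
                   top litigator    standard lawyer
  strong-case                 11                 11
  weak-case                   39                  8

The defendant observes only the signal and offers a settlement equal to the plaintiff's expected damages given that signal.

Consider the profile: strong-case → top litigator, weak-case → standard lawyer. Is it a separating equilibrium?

No

Under separation the defendant infers type exactly: top litigator → strong-case (pays 230), standard lawyer → weak-case (pays 168).
Strong-case: top litigator gives 230 − 11 = 219; standard lawyer gives 168 − 11 = 157. No deviation. ✓
Weak-case: standard lawyer gives 168 − 8 = 160; top litigator gives 230 − 39 = 191. Would deviate. ✗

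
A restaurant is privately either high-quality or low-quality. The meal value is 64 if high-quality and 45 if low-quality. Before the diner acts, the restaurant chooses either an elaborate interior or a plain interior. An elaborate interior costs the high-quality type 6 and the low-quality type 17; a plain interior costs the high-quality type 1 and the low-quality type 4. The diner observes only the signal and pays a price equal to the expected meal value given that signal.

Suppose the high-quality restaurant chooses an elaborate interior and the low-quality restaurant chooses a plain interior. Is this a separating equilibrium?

No

Under separation the diner infers type exactly: elaborate interior → high-quality (pays 64), plain interior → low-quality (pays 45).
High-quality: elaborate interior gives 64 − 6 = 58; plain interior gives 45 − 1 = 44. No deviation. ✓
Low-quality: plain interior gives 45 − 4 = 41; elaborate interior gives 64 − 17 = 47. Would deviate. ✗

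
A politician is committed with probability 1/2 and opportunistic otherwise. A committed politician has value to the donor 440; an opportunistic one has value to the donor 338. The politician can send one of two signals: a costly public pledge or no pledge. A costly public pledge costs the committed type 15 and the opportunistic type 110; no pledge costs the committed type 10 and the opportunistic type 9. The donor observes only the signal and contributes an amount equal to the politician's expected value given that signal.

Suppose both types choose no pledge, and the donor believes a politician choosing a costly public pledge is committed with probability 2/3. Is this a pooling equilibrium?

No

At the pooled signal (no pledge) the donor holds the prior 1/2 and pays 1/2·440 + 1/2·338 = 389. Off-path (pledge) belief 2/3 gives 2/3·440 + 1/3·338 = 406.
Committed: no pledge gives 389 − 10 = 379; pledge gives 406 − 15 = 391. Deviates. ✗
Opportunistic: no pledge gives 389 − 9 = 380; pledge gives 406 − 110 = 296. Stays. ✓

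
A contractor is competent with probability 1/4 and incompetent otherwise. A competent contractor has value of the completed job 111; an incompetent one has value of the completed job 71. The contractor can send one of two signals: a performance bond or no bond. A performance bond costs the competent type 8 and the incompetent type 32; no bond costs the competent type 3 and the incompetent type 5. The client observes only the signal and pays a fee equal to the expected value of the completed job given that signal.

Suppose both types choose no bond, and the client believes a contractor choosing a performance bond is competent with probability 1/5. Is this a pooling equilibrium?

Yes

At the pooled signal (no bond) the client holds the prior 1/4 and pays 1/4·111 + 3/4·71 = 81. Off-path (bond) belief 1/5 gives 1/5·111 + 4/5·71 = 79.
Competent: no bond gives 81 − 3 = 78; bond gives 79 − 8 = 71. Stays. ✓
Incompetent: no bond gives 81 − 5 = 76; bond gives 79 − 32 = 47. Stays. ✓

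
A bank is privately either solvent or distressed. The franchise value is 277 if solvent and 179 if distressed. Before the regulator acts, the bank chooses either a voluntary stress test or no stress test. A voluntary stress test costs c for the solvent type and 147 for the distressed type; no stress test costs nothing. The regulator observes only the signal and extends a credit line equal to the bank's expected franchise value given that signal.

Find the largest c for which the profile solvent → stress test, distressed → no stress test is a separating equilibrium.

Under separation: stress test → solvent (pays 277); no stress test → distressed (pays 179).
Distressed: 179 − 0 = 179 ≥ 277 − 147 = 130. Holds regardless of c. ✓
Solvent: 277 − c ≥ 179 − 0, so c ≤ 277 − 179 = 98.

98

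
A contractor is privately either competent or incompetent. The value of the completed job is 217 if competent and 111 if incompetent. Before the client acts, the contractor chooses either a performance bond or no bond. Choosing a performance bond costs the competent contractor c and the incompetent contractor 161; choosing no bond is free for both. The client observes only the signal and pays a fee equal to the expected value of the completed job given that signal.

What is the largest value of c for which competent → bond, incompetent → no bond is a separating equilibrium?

Under separation: bond → competent (pays 217); no bond → incompetent (pays 111).
Incompetent: 111 − 0 = 111 ≥ 217 − 161 = 56. Holds regardless of c. ✓
Competent: 217 − c ≥ 111 − 0, so c ≤ 217 − 111 = 106.

106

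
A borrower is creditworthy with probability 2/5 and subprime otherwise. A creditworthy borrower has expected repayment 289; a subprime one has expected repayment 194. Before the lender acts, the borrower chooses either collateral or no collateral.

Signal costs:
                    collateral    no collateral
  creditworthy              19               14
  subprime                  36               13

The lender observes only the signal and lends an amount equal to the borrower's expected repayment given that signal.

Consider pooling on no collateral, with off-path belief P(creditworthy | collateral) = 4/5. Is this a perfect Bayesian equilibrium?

No

On the equilibrium path (no collateral) the lender holds the prior 2/5 and pays 2/5·289 + 3/5·194 = 232. Off-path (collateral) belief 4/5 gives 4/5·289 + 1/5·194 = 270.
Creditworthy: no collateral gives 232 − 14 = 218; collateral gives 270 − 19 = 251. Deviates. ✗
Subprime: no collateral gives 232 − 13 = 219; collateral gives 270 − 36 = 234. Deviates. ✗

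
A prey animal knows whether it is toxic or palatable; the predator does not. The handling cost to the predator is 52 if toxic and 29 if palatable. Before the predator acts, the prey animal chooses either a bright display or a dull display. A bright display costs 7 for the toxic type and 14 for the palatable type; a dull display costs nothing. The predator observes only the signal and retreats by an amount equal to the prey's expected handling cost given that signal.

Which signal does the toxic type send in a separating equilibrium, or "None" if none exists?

Try toxic → bright display, palatable → dull display:
  Under separation the predator infers type exactly: bright display → toxic (pays 52), dull display → palatable (pays 29).
  Toxic: bright display gives 52 − 7 = 45; dull display gives 29 − 0 = 29. No deviation. ✓
  Palatable: dull display gives 29 − 0 = 29; bright display gives 52 − 14 = 38. Would deviate. ✗
Try toxic → dull display, palatable → bright display:
  Under separation the predator infers type exactly: dull display → toxic (pays 52), bright display → palatable (pays 29).
  Toxic: dull display gives 52 − 0 = 52; bright display gives 29 − 7 = 22. No deviation. ✓
  Palatable: bright display gives 29 − 14 = 15; dull display gives 52 − 0 = 52. Would deviate. ✗
Neither assignment is incentive-compatible.

None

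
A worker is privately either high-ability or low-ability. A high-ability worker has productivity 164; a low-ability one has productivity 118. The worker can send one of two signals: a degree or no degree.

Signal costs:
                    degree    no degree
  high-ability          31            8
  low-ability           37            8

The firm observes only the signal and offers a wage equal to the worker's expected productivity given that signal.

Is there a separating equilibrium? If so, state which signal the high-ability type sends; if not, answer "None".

Try high-ability → degree, low-ability → no degree:
  Under separation the firm infers type exactly: degree → high-ability (pays 164), no degree → low-ability (pays 118).
  High-ability: degree gives 164 − 31 = 133; no degree gives 118 − 8 = 110. No deviation. ✓
  Low-ability: no degree gives 118 − 8 = 110; degree gives 164 − 37 = 127. Would deviate. ✗
Try high-ability → no degree, low-ability → degree:
  Under separation the firm infers type exactly: no degree → high-ability (pays 164), degree → low-ability (pays 118).
  High-ability: no degree gives 164 − 8 = 156; degree gives 118 − 31 = 87. No deviation. ✓
  Low-ability: degree gives 118 − 37 = 81; no degree gives 164 − 8 = 156. Would deviate. ✗
Neither assignment is incentive-compatible.

None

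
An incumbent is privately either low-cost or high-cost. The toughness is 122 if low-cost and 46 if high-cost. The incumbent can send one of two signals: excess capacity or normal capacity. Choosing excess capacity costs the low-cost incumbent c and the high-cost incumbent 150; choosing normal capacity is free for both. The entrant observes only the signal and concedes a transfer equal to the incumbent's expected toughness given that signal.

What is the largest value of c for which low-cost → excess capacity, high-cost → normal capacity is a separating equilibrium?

76

Under separation: excess capacity → low-cost (pays 122); normal capacity → high-cost (pays 46).
High-cost: 46 − 0 = 46 ≥ 122 − 150 = -28. Holds regardless of c. ✓
Low-cost: 122 − c ≥ 46 − 0, so c ≤ 122 − 46 = 76.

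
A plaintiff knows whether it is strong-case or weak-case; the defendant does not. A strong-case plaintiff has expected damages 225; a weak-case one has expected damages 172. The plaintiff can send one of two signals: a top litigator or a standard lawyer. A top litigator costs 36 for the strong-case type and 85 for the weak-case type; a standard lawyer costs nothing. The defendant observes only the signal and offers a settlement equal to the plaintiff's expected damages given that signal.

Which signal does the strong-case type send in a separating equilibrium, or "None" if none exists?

Try strong-case → top litigator, weak-case → standard lawyer:
  If types separate, top litigator earns payment 225 and standard lawyer earns 172.
  Strong-case: top litigator gives 225 − 36 = 189; standard lawyer gives 172 − 0 = 172. No deviation. ✓
  Weak-case: standard lawyer gives 172 − 0 = 172; top litigator gives 225 − 85 = 140. No deviation. ✓
Both hold — the strong-case type sends top litigator.

top litigator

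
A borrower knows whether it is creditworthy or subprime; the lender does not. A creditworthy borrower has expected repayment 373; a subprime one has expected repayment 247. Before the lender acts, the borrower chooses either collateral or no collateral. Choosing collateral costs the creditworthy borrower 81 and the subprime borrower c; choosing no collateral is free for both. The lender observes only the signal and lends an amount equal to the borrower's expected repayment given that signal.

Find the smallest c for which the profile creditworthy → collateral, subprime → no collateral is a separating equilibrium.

126

Under separation: collateral → creditworthy (pays 373); no collateral → subprime (pays 247).
Creditworthy: 373 − 81 = 292 ≥ 247 − 0 = 247. Holds regardless of c. ✓
Subprime: 247 − 0 ≥ 373 − c, so c ≥ 373 − 247 = 126.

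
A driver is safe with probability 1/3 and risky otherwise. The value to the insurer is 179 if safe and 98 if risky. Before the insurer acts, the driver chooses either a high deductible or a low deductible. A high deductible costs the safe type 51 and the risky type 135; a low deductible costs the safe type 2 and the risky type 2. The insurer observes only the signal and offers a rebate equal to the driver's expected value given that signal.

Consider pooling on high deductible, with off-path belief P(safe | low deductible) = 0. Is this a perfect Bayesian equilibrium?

No

At the pooled signal (high deductible) the insurer holds the prior 1/3 and pays 1/3·179 + 2/3·98 = 125. Off-path (low deductible) belief 0 gives 0·179 + 1·98 = 98.
Safe: high deductible gives 125 − 51 = 74; low deductible gives 98 − 2 = 96. Deviates. ✗
Risky: high deductible gives 125 − 135 = -10; low deductible gives 98 − 2 = 96. Deviates. ✗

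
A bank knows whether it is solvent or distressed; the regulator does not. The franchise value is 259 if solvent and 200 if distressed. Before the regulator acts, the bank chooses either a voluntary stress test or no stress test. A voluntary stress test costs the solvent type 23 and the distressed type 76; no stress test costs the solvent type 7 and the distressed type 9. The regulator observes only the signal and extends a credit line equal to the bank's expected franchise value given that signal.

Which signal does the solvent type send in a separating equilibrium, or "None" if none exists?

Try solvent → stress test, distressed → no stress test:
  Under separation the regulator infers type exactly: stress test → solvent (pays 259), no stress test → distressed (pays 200).
  Solvent: stress test gives 259 − 23 = 236; no stress test gives 200 − 7 = 193. No deviation. ✓
  Distressed: no stress test gives 200 − 9 = 191; stress test gives 259 − 76 = 183. No deviation. ✓
Both hold — the solvent type sends stress test.

stress test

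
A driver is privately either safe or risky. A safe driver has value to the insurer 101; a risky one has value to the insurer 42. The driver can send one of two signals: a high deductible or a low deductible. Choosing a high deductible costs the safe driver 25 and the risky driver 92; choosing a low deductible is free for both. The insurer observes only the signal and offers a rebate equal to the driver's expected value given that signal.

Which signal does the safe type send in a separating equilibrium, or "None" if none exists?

high deductible

Try safe → high deductible, risky → low deductible:
  Under separation the insurer infers type exactly: high deductible → safe (pays 101), low deductible → risky (pays 42).
  Safe: high deductible gives 101 − 25 = 76; low deductible gives 42 − 0 = 42. No deviation. ✓
  Risky: low deductible gives 42 − 0 = 42; high deductible gives 101 − 92 = 9. No deviation. ✓
Both hold — the safe type sends high deductible.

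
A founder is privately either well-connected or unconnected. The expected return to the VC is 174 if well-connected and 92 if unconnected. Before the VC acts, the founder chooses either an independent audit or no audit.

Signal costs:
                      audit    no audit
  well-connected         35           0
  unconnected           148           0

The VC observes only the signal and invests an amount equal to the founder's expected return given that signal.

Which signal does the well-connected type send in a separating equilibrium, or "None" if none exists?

Try well-connected → audit, unconnected → no audit:
  If types separate, audit earns payment 174 and no audit earns 92.
  Well-connected: audit gives 174 − 35 = 139; no audit gives 92 − 0 = 92. No deviation. ✓
  Unconnected: no audit gives 92 − 0 = 92; audit gives 174 − 148 = 26. No deviation. ✓
Both hold — the well-connected type sends audit.

audit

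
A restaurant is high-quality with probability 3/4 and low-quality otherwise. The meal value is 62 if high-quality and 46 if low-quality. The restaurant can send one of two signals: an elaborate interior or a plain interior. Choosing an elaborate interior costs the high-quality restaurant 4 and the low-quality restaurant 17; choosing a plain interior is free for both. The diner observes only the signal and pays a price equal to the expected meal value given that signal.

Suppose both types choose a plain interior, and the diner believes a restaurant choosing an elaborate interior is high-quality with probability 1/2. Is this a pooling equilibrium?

On the equilibrium path (plain interior) the diner holds the prior 3/4 and pays 3/4·62 + 1/4·46 = 58. Off-path (elaborate interior) belief 1/2 gives 1/2·62 + 1/2·46 = 54.
High-quality: plain interior gives 58 − 0 = 58; elaborate interior gives 54 − 4 = 50. Stays. ✓
Low-quality: plain interior gives 58 − 0 = 58; elaborate interior gives 54 − 17 = 37. Stays. ✓
Beliefs are Bayes-consistent on-path and both types best-respond.

Yes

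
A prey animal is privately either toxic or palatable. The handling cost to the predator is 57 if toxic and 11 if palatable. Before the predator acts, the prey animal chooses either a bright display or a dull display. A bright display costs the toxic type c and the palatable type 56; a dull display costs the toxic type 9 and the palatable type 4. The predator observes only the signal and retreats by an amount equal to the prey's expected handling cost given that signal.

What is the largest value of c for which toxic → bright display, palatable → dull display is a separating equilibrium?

55

Under separation: bright display → toxic (pays 57); dull display → palatable (pays 11).
Palatable: 11 − 4 = 7 ≥ 57 − 56 = 1. Holds regardless of c. ✓
Toxic: 57 − c ≥ 11 − 9, so c ≤ 57 − 2 = 55.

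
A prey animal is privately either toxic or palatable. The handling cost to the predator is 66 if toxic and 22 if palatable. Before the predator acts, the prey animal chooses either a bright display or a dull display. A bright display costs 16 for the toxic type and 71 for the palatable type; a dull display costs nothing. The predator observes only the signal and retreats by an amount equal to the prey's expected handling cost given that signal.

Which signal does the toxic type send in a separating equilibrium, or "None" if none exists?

bright display

Try toxic → bright display, palatable → dull display:
  If types separate, bright display earns payment 66 and dull display earns 22.
  Toxic: bright display gives 66 − 16 = 50; dull display gives 22 − 0 = 22. No deviation. ✓
  Palatable: dull display gives 22 − 0 = 22; bright display gives 66 − 71 = -5. No deviation. ✓
Both hold — the toxic type sends bright display.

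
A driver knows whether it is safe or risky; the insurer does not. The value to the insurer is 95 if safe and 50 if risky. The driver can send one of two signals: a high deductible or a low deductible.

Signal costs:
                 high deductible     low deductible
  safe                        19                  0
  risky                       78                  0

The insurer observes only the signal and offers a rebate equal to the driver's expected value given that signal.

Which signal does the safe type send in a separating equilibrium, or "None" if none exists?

Try safe → high deductible, risky → low deductible:
  If types separate, high deductible earns payment 95 and low deductible earns 50.
  Safe: high deductible gives 95 − 19 = 76; low deductible gives 50 − 0 = 50. No deviation. ✓
  Risky: low deductible gives 50 − 0 = 50; high deductible gives 95 − 78 = 17. No deviation. ✓
Both hold — the safe type sends high deductible.

high deductible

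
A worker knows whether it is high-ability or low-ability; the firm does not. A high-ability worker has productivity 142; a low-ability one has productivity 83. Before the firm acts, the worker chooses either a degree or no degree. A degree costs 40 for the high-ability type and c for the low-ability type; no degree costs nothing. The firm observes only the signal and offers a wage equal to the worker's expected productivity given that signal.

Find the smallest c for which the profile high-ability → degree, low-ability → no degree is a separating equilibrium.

59

Under separation: degree → high-ability (pays 142); no degree → low-ability (pays 83).
High-ability: 142 − 40 = 102 ≥ 83 − 0 = 83. Holds regardless of c. ✓
Low-ability: 83 − 0 ≥ 142 − c, so c ≥ 142 − 83 = 59.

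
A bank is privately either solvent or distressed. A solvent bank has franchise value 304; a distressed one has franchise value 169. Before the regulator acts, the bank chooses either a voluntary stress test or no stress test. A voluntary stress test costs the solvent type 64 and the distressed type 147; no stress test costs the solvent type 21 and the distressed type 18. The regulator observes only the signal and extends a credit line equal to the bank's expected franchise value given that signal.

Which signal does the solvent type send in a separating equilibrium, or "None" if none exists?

None

Try solvent → stress test, distressed → no stress test:
  If types separate, stress test earns payment 304 and no stress test earns 169.
  Solvent: stress test gives 304 − 64 = 240; no stress test gives 169 − 21 = 148. No deviation. ✓
  Distressed: no stress test gives 169 − 18 = 151; stress test gives 304 − 147 = 157. Would deviate. ✗
Try solvent → no stress test, distressed → stress test:
  If types separate, no stress test earns payment 304 and stress test earns 169.
  Solvent: no stress test gives 304 − 21 = 283; stress test gives 169 − 64 = 105. No deviation. ✓
  Distressed: stress test gives 169 − 147 = 22; no stress test gives 304 − 18 = 286. Would deviate. ✗
Neither assignment is incentive-compatible.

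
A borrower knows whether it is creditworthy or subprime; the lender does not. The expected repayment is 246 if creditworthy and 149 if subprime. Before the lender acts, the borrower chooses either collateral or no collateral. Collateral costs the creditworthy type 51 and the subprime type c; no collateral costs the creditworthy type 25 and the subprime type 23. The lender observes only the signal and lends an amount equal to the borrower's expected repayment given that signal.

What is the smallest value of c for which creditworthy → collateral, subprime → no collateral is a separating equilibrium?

Under separation: collateral → creditworthy (pays 246); no collateral → subprime (pays 149).
Creditworthy: 246 − 51 = 195 ≥ 149 − 25 = 124. Holds regardless of c. ✓
Subprime: 149 − 23 ≥ 246 − c, so c ≥ 246 − 126 = 120.

120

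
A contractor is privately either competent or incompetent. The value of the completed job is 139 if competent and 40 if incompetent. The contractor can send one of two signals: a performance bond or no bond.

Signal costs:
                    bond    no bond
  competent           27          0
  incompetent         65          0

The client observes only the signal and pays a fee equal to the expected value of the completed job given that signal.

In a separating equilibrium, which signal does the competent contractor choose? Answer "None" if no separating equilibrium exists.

None

Try competent → bond, incompetent → no bond:
  If types separate, bond earns payment 139 and no bond earns 40.
  Competent: bond gives 139 − 27 = 112; no bond gives 40 − 0 = 40. No deviation. ✓
  Incompetent: no bond gives 40 − 0 = 40; bond gives 139 − 65 = 74. Would deviate. ✗
Try competent → no bond, incompetent → bond:
  If types separate, no bond earns payment 139 and bond earns 40.
  Competent: no bond gives 139 − 0 = 139; bond gives 40 − 27 = 13. No deviation. ✓
  Incompetent: bond gives 40 − 65 = -25; no bond gives 139 − 0 = 139. Would deviate. ✗
Neither assignment is incentive-compatible.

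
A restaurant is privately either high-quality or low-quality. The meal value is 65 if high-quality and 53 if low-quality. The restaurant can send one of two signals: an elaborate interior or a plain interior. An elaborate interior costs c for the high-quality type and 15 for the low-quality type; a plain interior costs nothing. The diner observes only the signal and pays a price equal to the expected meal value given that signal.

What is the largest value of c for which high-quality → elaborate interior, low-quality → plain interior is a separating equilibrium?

Under separation: elaborate interior → high-quality (pays 65); plain interior → low-quality (pays 53).
Low-quality: 53 − 0 = 53 ≥ 65 − 15 = 50. Holds regardless of c. ✓
High-quality: 65 − c ≥ 53 − 0, so c ≤ 65 − 53 = 12.

12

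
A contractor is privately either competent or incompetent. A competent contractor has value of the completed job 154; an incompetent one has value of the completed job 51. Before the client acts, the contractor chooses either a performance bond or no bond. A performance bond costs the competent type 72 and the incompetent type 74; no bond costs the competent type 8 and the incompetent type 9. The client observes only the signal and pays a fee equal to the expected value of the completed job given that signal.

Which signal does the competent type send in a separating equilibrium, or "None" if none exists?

None

Try competent → bond, incompetent → no bond:
  If types separate, bond earns payment 154 and no bond earns 51.
  Competent: bond gives 154 − 72 = 82; no bond gives 51 − 8 = 43. No deviation. ✓
  Incompetent: no bond gives 51 − 9 = 42; bond gives 154 − 74 = 80. Would deviate. ✗
Try competent → no bond, incompetent → bond:
  If types separate, no bond earns payment 154 and bond earns 51.
  Competent: no bond gives 154 − 8 = 146; bond gives 51 − 72 = -21. No deviation. ✓
  Incompetent: bond gives 51 − 74 = -23; no bond gives 154 − 9 = 145. Would deviate. ✗
Neither assignment is incentive-compatible.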